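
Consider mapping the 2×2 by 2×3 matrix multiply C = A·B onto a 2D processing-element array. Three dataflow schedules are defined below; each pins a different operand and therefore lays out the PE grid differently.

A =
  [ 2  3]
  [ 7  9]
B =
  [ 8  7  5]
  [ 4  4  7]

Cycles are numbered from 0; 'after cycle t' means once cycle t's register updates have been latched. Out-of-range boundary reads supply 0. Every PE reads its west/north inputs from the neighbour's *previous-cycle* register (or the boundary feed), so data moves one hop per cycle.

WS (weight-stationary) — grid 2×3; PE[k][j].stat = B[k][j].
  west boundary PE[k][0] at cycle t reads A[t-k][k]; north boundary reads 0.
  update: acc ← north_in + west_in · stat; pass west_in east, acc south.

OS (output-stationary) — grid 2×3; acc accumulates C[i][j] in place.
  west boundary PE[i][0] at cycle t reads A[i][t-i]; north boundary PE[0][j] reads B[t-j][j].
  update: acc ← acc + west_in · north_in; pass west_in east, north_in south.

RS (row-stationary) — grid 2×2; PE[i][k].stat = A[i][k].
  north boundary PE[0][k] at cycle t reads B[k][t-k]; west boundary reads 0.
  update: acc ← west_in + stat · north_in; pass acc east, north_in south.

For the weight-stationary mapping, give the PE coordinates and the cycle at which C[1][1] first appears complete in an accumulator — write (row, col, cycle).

Under WS, C[1][1] lands at PE[1][1]:
  c0 r1c1: 0 / 0 / 0
  c1 r1c1: 0 / 0 / 0
  c2 r1c1: 26 / 3 / 26
  c3 r1c1: 85 / 9 / 85

(row, col, cycle) = (1, 1, 3)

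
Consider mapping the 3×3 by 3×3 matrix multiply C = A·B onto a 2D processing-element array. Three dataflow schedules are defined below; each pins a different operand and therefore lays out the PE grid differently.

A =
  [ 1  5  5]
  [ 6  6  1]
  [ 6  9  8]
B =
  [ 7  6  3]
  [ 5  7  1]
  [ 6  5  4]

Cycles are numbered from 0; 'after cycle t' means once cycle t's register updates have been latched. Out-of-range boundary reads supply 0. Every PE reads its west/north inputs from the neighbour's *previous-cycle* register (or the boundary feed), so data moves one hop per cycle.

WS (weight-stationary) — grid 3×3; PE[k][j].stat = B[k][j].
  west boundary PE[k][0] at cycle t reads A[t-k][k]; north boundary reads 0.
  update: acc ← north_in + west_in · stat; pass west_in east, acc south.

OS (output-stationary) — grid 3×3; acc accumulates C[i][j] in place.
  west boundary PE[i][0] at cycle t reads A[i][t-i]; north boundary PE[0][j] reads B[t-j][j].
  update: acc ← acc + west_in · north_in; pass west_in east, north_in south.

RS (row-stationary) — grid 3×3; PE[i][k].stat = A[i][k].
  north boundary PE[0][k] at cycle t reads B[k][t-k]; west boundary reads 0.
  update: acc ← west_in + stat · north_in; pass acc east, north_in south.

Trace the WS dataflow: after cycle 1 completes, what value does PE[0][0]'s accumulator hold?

PE[0][0].acc = 42

WS (3×3). Following PE[0][0] plus its west/north inputs:
  @0  [0,0]  acc 7  |  →1  ↓7
  @1  [0,0]  acc 42  |  →6  ↓42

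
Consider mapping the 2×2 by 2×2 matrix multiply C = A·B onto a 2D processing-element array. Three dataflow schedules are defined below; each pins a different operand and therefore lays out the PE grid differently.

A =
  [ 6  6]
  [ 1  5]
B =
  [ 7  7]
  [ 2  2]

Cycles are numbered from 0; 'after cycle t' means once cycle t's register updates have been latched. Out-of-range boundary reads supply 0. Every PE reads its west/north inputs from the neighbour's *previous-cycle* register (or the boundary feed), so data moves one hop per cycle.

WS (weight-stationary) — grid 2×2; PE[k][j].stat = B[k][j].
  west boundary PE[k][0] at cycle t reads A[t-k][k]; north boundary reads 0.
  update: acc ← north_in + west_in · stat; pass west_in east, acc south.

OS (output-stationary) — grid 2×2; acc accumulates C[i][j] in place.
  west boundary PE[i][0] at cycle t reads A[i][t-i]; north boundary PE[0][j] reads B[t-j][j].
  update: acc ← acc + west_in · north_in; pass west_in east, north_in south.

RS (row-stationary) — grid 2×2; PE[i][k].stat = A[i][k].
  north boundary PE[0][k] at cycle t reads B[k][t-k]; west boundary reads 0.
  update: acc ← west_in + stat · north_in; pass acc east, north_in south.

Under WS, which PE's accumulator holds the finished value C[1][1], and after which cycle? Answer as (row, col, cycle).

(row, col, cycle) = (1, 1, 3)

Under WS, C[1][1] lands at PE[1][1]:
  c0 r1c1: 0 / 0 / 0
  c1 r1c1: 0 / 0 / 0
  c2 r1c1: 54 / 6 / 54
  c3 r1c1: 17 / 5 / 17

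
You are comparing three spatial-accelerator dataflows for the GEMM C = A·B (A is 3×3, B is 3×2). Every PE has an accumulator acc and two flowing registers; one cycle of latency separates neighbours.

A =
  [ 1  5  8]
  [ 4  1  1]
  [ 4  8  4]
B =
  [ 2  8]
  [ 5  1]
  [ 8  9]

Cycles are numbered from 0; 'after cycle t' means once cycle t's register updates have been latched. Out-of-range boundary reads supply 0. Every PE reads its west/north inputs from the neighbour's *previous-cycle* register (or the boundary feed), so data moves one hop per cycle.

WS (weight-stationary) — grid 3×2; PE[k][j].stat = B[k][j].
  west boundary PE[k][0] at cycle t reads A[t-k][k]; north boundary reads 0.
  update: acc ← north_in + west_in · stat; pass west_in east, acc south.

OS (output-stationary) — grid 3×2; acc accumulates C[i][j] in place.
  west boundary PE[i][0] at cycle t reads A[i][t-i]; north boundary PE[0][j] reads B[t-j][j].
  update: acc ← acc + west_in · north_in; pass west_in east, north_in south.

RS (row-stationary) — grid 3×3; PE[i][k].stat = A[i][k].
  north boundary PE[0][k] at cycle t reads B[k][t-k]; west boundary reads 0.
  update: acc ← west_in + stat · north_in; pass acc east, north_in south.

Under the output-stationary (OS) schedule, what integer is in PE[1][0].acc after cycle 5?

PE[1][0].acc = 21

OS (3×2). Following PE[1][0] plus its west/north inputs:
  t=0 PE[0][0]: acc=2 h=1 v=2
  t=0 PE[1][0]: acc=0 h=0 v=0
  t=1 PE[0][0]: acc=27 h=5 v=5
  t=1 PE[1][0]: acc=8 h=4 v=2
  t=2 PE[0][0]: acc=91 h=8 v=8
  t=2 PE[1][0]: acc=13 h=1 v=5
  t=3 PE[0][0]: acc=91 h=0 v=0
  t=3 PE[1][0]: acc=21 h=1 v=8
  t=4 PE[0][0]: acc=91 h=0 v=0
  t=4 PE[1][0]: acc=21 h=0 v=0
  t=5 PE[0][0]: acc=91 h=0 v=0
  t=5 PE[1][0]: acc=21 h=0 v=0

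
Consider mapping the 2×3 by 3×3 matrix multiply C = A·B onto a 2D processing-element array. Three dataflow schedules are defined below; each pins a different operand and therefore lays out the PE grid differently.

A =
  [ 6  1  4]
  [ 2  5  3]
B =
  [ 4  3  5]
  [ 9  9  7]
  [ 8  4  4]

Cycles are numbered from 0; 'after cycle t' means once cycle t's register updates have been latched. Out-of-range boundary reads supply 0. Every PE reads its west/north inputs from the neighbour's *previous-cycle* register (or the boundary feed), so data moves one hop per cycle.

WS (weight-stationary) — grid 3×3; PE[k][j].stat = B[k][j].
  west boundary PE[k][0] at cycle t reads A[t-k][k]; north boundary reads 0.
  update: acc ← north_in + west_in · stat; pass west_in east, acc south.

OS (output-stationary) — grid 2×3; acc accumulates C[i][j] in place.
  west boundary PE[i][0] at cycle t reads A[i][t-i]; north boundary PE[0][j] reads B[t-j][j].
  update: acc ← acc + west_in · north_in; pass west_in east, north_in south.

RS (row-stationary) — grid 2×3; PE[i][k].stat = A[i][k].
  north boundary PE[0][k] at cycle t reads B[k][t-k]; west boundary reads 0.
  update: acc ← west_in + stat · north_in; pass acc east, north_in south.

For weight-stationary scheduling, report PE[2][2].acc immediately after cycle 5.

PE[2][2].acc = 57

WS 3×3: PE[2][2] cycle-by-cycle (with neighbour feeds):
  0: (1,2).acc=0  regs=<0,0>
  0: (2,1).acc=0  regs=<0,0>
  0: (2,2).acc=0  regs=<0,0>
  1: (1,2).acc=0  regs=<0,0>
  1: (2,1).acc=0  regs=<0,0>
  1: (2,2).acc=0  regs=<0,0>
  2: (1,2).acc=0  regs=<0,0>
  2: (2,1).acc=0  regs=<0,0>
  2: (2,2).acc=0  regs=<0,0>
  3: (1,2).acc=37  regs=<1,37>
  3: (2,1).acc=43  regs=<4,43>
  3: (2,2).acc=0  regs=<0,0>
  4: (1,2).acc=45  regs=<5,45>
  4: (2,1).acc=63  regs=<3,63>
  4: (2,2).acc=53  regs=<4,53>
  5: (1,2).acc=0  regs=<0,0>
  5: (2,1).acc=0  regs=<0,0>
  5: (2,2).acc=57  regs=<3,57>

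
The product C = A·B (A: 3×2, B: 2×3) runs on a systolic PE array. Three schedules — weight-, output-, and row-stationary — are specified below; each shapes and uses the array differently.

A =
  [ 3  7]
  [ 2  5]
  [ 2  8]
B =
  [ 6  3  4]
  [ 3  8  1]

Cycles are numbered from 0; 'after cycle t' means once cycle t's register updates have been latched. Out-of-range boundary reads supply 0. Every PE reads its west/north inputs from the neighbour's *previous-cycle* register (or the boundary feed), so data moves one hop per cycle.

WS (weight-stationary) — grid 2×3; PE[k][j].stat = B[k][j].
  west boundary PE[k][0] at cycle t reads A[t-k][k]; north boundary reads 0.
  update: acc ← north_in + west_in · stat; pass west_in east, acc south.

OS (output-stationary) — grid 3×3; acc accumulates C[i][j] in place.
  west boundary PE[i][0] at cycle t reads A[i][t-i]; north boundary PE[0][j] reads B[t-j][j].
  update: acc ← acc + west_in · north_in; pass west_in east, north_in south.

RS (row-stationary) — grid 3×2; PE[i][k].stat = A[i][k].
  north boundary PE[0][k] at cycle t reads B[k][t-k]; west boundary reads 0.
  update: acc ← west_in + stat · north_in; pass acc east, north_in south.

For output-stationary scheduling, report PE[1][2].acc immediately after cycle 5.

OS on a 3×3 grid — tracing PE[1][2] and its feeders:
  0: (0,2).acc=0  regs=<0,0>
  0: (1,1).acc=0  regs=<0,0>
  0: (1,2).acc=0  regs=<0,0>
  1: (0,2).acc=0  regs=<0,0>
  1: (1,1).acc=0  regs=<0,0>
  1: (1,2).acc=0  regs=<0,0>
  2: (0,2).acc=12  regs=<3,4>
  2: (1,1).acc=6  regs=<2,3>
  2: (1,2).acc=0  regs=<0,0>
  3: (0,2).acc=19  regs=<7,1>
  3: (1,1).acc=46  regs=<5,8>
  3: (1,2).acc=8  regs=<2,4>
  4: (0,2).acc=19  regs=<0,0>
  4: (1,1).acc=46  regs=<0,0>
  4: (1,2).acc=13  regs=<5,1>
  5: (0,2).acc=19  regs=<0,0>
  5: (1,1).acc=46  regs=<0,0>
  5: (1,2).acc=13  regs=<0,0>

PE[1][2].acc = 13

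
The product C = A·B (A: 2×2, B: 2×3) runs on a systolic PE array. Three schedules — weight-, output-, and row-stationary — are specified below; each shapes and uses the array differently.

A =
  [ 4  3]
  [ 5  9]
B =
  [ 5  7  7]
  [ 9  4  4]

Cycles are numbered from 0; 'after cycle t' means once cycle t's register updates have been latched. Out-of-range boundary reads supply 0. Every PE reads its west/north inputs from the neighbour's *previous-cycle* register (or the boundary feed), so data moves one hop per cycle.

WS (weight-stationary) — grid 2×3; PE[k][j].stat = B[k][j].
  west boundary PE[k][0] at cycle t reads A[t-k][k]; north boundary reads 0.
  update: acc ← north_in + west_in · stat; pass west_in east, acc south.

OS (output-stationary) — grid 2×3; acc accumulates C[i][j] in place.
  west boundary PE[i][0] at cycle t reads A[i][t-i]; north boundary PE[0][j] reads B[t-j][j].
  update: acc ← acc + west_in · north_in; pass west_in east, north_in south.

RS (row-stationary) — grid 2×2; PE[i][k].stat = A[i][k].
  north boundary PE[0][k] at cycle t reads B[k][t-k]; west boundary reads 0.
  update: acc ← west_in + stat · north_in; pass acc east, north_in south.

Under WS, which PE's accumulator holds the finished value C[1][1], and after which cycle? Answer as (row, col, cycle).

(row, col, cycle) = (1, 1, 3)

Under WS, C[1][1] lands at PE[1][1]:
  t=0 PE[1][1]: acc=0 h=0 v=0
  t=1 PE[1][1]: acc=0 h=0 v=0
  t=2 PE[1][1]: acc=40 h=3 v=40
  t=3 PE[1][1]: acc=71 h=9 v=71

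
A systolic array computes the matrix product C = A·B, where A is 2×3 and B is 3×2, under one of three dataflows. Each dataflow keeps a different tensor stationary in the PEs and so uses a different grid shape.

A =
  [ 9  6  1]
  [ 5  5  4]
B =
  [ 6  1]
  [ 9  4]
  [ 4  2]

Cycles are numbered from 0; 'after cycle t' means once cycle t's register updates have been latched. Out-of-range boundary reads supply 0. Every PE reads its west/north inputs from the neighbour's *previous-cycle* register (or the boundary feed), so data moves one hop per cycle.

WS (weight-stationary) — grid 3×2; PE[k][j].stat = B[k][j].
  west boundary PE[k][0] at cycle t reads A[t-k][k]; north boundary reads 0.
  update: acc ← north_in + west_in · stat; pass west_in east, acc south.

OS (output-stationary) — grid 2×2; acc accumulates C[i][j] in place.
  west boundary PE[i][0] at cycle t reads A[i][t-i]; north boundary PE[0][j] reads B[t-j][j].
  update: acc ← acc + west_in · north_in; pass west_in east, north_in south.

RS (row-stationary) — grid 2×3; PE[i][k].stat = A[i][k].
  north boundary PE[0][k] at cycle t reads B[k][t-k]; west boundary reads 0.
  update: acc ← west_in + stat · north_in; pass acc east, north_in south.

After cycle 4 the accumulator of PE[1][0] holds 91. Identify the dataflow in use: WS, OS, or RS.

Under WS (3×2), PE[1][0]:
  @0  [1,0]  acc 0  |  →0  ↓0
  @1  [1,0]  acc 108  |  →6  ↓108
  @2  [1,0]  acc 75  |  →5  ↓75
  @3  [1,0]  acc 0  |  →0  ↓0
  @4  [1,0]  acc 0  |  →0  ↓0
Under OS (2×2), PE[1][0]:
  @0  [1,0]  acc 0  |  →0  ↓0
  @1  [1,0]  acc 30  |  →5  ↓6
  @2  [1,0]  acc 75  |  →5  ↓9
  @3  [1,0]  acc 91  |  →4  ↓4
  @4  [1,0]  acc 91  |  →0  ↓0
Under RS (2×3), PE[1][0]:
  @0  [1,0]  acc 0  |  →0  ↓0
  @1  [1,0]  acc 30  |  →30  ↓6
  @2  [1,0]  acc 5  |  →5  ↓1
  @3  [1,0]  acc 0  |  →0  ↓0
  @4  [1,0]  acc 0  |  →0  ↓0

dataflow = OS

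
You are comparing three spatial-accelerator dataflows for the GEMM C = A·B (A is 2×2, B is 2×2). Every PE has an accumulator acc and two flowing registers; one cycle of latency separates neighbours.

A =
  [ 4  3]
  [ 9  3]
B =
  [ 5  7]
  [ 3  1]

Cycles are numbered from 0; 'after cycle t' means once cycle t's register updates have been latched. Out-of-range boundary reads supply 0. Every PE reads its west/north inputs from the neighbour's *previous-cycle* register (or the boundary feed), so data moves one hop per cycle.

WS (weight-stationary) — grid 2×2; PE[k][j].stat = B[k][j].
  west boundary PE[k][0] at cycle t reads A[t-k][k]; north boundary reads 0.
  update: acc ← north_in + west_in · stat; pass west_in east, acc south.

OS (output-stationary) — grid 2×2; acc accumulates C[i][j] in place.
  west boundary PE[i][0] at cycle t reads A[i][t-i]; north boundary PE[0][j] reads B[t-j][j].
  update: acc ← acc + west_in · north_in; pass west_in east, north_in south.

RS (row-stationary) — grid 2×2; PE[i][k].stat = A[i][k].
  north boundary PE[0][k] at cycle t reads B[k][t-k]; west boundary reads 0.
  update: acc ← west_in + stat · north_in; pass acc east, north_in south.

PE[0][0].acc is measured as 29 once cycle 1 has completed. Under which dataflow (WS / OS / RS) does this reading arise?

— WS: 2×2; PE[0][0] trace:
  0: (0,0).acc=20  regs=<4,20>
  1: (0,0).acc=45  regs=<9,45>
— OS: 2×2; PE[0][0] trace:
  0: (0,0).acc=20  regs=<4,5>
  1: (0,0).acc=29  regs=<3,3>
— RS: 2×2; PE[0][0] trace:
  0: (0,0).acc=20  regs=<20,5>
  1: (0,0).acc=28  regs=<28,7>

dataflow = OS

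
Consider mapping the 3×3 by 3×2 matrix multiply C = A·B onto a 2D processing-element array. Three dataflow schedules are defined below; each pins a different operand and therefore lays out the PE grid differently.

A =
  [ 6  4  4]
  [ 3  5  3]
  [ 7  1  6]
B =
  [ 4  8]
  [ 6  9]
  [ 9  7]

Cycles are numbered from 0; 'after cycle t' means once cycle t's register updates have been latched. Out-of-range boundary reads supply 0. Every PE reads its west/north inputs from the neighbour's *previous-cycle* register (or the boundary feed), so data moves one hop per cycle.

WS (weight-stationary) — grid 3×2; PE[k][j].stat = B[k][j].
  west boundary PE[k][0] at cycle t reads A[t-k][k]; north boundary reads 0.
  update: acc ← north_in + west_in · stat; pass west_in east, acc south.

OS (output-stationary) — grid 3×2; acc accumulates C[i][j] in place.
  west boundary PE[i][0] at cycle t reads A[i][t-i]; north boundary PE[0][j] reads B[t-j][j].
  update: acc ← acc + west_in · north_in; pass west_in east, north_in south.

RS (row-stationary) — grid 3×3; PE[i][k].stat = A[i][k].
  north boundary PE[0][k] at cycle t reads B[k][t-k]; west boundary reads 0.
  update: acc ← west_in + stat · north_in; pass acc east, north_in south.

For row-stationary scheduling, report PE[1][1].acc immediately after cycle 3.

PE[1][1].acc = 69

RS 3×3: PE[1][1] cycle-by-cycle (with neighbour feeds):
  t=0 PE[0][1]: acc=0 h=0 v=0
  t=0 PE[1][0]: acc=0 h=0 v=0
  t=0 PE[1][1]: acc=0 h=0 v=0
  t=1 PE[0][1]: acc=48 h=48 v=6
  t=1 PE[1][0]: acc=12 h=12 v=4
  t=1 PE[1][1]: acc=0 h=0 v=0
  t=2 PE[0][1]: acc=84 h=84 v=9
  t=2 PE[1][0]: acc=24 h=24 v=8
  t=2 PE[1][1]: acc=42 h=42 v=6
  t=3 PE[0][1]: acc=0 h=0 v=0
  t=3 PE[1][0]: acc=0 h=0 v=0
  t=3 PE[1][1]: acc=69 h=69 v=9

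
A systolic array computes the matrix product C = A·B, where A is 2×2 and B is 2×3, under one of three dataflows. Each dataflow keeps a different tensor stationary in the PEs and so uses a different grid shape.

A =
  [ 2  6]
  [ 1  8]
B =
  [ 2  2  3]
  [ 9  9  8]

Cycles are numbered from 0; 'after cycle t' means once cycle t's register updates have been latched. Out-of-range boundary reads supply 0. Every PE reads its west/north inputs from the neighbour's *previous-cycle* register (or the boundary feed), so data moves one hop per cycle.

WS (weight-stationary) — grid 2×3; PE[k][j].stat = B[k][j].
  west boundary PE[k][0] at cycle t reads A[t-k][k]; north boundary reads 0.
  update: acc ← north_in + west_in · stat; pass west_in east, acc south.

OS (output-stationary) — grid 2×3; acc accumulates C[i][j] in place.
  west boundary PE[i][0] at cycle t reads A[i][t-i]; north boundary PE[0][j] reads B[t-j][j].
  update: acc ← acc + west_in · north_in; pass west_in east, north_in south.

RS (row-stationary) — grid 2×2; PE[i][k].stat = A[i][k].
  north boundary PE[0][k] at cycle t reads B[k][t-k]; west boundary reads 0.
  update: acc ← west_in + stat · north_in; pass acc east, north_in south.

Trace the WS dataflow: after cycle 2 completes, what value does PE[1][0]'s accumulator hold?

PE[1][0].acc = 74

WS (2×3). Following PE[1][0] plus its west/north inputs:
  [0] (0,0) acc=4 (h:2 v:4)
  [0] (1,0) acc=0 (h:0 v:0)
  [1] (0,0) acc=2 (h:1 v:2)
  [1] (1,0) acc=58 (h:6 v:58)
  [2] (0,0) acc=0 (h:0 v:0)
  [2] (1,0) acc=74 (h:8 v:74)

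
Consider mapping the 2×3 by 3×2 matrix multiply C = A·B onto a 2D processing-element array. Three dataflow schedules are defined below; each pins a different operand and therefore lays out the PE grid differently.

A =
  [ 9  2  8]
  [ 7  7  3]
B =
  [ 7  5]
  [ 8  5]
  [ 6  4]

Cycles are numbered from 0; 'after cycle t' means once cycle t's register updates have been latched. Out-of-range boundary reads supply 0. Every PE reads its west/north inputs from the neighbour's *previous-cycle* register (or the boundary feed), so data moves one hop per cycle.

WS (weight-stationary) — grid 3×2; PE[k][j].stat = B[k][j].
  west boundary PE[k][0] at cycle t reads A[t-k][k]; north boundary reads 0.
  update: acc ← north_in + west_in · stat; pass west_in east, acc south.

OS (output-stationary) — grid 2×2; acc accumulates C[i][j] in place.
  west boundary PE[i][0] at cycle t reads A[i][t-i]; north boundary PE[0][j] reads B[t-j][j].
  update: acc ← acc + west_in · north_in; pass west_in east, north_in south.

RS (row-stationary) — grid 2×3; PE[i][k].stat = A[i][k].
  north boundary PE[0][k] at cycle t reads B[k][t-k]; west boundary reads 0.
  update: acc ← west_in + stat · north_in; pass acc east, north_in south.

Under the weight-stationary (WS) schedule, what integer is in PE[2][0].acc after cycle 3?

WS on a 3×2 grid — tracing PE[2][0] and its feeders:
  t=0 PE[1][0]: acc=0 h=0 v=0
  t=0 PE[2][0]: acc=0 h=0 v=0
  t=1 PE[1][0]: acc=79 h=2 v=79
  t=1 PE[2][0]: acc=0 h=0 v=0
  t=2 PE[1][0]: acc=105 h=7 v=105
  t=2 PE[2][0]: acc=127 h=8 v=127
  t=3 PE[1][0]: acc=0 h=0 v=0
  t=3 PE[2][0]: acc=123 h=3 v=123

PE[2][0].acc = 123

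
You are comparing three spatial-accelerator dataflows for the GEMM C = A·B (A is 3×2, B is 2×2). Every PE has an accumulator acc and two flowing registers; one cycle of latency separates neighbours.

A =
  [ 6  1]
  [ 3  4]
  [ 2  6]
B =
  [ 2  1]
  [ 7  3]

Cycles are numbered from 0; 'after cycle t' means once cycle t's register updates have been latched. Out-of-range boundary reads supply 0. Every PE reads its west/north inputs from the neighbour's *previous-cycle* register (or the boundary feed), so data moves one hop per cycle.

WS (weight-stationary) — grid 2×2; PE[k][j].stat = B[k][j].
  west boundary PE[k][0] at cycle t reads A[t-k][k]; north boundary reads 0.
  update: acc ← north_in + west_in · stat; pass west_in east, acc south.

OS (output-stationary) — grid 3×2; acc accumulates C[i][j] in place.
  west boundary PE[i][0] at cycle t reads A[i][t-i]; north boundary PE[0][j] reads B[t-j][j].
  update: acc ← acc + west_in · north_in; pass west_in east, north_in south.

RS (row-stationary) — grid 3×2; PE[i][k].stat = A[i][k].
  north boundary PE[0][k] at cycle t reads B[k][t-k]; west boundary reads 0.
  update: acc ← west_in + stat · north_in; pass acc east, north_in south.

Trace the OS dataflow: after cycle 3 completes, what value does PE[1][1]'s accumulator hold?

PE[1][1].acc = 15

OS (3×2). Following PE[1][1] plus its west/north inputs:
  after 0 — PE[0][1] acc=0, pass-E 0, pass-S 0
  after 0 — PE[1][0] acc=0, pass-E 0, pass-S 0
  after 0 — PE[1][1] acc=0, pass-E 0, pass-S 0
  after 1 — PE[0][1] acc=6, pass-E 6, pass-S 1
  after 1 — PE[1][0] acc=6, pass-E 3, pass-S 2
  after 1 — PE[1][1] acc=0, pass-E 0, pass-S 0
  after 2 — PE[0][1] acc=9, pass-E 1, pass-S 3
  after 2 — PE[1][0] acc=34, pass-E 4, pass-S 7
  after 2 — PE[1][1] acc=3, pass-E 3, pass-S 1
  after 3 — PE[0][1] acc=9, pass-E 0, pass-S 0
  after 3 — PE[1][0] acc=34, pass-E 0, pass-S 0
  after 3 — PE[1][1] acc=15, pass-E 4, pass-S 3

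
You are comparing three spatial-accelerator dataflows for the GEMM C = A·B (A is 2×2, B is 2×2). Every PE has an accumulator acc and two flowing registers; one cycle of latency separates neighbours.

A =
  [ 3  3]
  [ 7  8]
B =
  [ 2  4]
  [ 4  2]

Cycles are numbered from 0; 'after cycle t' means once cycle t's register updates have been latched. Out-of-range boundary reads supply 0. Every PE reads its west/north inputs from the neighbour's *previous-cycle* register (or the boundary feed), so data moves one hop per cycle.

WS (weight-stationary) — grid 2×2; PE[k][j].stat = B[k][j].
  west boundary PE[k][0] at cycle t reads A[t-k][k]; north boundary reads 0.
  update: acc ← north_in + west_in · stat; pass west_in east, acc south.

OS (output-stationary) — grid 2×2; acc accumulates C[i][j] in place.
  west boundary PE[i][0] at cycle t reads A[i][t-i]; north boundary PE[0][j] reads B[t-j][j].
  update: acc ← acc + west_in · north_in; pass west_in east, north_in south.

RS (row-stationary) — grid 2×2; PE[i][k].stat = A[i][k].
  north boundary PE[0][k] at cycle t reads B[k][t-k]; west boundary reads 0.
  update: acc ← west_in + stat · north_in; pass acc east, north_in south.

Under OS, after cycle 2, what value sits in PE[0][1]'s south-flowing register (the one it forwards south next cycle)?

Tracing OS — 2×2 array, target PE[0][1]:
  [0] (0,0) acc=6 (h:3 v:2)
  [0] (0,1) acc=0 (h:0 v:0)
  [1] (0,0) acc=18 (h:3 v:4)
  [1] (0,1) acc=12 (h:3 v:4)
  [2] (0,0) acc=18 (h:0 v:0)
  [2] (0,1) acc=18 (h:3 v:2)

register = 2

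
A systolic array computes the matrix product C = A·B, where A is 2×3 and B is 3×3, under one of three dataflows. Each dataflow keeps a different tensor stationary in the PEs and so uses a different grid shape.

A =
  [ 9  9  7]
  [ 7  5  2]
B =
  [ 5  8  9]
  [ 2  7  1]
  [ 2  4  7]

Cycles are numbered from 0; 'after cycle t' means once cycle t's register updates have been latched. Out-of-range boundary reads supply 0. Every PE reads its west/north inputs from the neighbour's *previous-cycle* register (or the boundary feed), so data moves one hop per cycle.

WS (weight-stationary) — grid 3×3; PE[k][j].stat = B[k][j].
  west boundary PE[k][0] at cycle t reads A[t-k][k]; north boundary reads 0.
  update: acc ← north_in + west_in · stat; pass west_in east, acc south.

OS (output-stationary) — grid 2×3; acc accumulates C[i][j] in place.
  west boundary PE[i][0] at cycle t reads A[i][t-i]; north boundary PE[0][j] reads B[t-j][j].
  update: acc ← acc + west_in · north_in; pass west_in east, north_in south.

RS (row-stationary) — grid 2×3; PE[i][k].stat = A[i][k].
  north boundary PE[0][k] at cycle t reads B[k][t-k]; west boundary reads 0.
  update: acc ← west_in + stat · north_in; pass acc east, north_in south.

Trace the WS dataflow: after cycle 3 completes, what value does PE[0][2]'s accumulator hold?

PE[0][2].acc = 63

WS (3×3). Following PE[0][2] plus its west/north inputs:
  cycle 0: PE[0][1] → acc 0, east 0, south 0
  cycle 0: PE[0][2] → acc 0, east 0, south 0
  cycle 1: PE[0][1] → acc 72, east 9, south 72
  cycle 1: PE[0][2] → acc 0, east 0, south 0
  cycle 2: PE[0][1] → acc 56, east 7, south 56
  cycle 2: PE[0][2] → acc 81, east 9, south 81
  cycle 3: PE[0][1] → acc 0, east 0, south 0
  cycle 3: PE[0][2] → acc 63, east 7, south 63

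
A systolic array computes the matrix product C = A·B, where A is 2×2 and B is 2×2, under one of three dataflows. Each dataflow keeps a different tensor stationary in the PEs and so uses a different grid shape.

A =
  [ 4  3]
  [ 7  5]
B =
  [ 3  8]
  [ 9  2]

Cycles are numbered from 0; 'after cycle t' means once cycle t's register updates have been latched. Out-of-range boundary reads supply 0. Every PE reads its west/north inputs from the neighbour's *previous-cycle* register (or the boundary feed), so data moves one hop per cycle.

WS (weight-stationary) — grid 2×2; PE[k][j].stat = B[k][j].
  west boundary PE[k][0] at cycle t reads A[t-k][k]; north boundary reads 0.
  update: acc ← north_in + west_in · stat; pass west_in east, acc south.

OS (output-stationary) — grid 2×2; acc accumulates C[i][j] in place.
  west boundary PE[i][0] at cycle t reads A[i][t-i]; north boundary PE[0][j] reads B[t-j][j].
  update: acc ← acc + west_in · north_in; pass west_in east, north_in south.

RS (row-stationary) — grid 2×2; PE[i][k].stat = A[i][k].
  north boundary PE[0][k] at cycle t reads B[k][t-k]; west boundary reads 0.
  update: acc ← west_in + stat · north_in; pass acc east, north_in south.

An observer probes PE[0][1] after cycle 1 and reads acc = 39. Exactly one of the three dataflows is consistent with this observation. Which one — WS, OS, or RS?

WS [2×2] PE[0][1] across cycles:
  [0] (0,1) acc=0 (h:0 v:0)
  [1] (0,1) acc=32 (h:4 v:32)
OS [2×2] PE[0][1] across cycles:
  [0] (0,1) acc=0 (h:0 v:0)
  [1] (0,1) acc=32 (h:4 v:8)
RS [2×2] PE[0][1] across cycles:
  [0] (0,1) acc=0 (h:0 v:0)
  [1] (0,1) acc=39 (h:39 v:9)

dataflow = RS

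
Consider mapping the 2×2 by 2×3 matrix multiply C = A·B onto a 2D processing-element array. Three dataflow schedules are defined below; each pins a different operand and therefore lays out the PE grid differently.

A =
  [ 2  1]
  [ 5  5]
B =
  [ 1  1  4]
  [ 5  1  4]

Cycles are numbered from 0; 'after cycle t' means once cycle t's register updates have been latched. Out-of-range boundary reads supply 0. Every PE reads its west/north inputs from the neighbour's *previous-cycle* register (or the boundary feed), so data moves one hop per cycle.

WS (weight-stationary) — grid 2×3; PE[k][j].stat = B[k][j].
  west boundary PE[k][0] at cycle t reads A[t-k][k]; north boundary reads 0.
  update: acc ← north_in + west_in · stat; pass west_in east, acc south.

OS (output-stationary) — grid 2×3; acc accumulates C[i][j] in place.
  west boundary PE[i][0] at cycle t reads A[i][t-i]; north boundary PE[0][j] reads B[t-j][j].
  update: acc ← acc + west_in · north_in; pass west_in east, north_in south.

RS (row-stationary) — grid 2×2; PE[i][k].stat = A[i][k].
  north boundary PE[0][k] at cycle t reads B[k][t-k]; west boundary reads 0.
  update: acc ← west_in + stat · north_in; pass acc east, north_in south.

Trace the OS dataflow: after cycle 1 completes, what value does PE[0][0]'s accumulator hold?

OS on a 2×3 grid — tracing PE[0][0] and its feeders:
  c0 r0c0: 2 / 2 / 1
  c1 r0c0: 7 / 1 / 5

PE[0][0].acc = 7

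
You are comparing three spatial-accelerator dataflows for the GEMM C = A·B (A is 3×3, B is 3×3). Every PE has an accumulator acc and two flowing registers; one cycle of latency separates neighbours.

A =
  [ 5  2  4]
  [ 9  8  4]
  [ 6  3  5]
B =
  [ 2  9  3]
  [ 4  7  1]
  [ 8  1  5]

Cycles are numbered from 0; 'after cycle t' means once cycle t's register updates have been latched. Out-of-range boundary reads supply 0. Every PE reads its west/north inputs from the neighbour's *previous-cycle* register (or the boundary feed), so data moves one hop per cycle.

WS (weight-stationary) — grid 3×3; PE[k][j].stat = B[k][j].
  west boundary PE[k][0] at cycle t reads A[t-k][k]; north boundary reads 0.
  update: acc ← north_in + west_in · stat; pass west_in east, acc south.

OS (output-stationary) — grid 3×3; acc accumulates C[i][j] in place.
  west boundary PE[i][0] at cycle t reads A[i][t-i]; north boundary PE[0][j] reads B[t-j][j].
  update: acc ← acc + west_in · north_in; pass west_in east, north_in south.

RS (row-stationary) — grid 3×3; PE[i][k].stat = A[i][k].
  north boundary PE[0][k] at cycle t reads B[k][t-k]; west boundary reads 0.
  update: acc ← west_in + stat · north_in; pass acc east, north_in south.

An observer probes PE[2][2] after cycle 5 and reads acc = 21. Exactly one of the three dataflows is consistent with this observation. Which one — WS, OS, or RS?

Under WS (3×3), PE[2][2]:
  cycle 0: PE[2][2] → acc 0, east 0, south 0
  cycle 1: PE[2][2] → acc 0, east 0, south 0
  cycle 2: PE[2][2] → acc 0, east 0, south 0
  cycle 3: PE[2][2] → acc 0, east 0, south 0
  cycle 4: PE[2][2] → acc 37, east 4, south 37
  cycle 5: PE[2][2] → acc 55, east 4, south 55
Under OS (3×3), PE[2][2]:
  cycle 0: PE[2][2] → acc 0, east 0, south 0
  cycle 1: PE[2][2] → acc 0, east 0, south 0
  cycle 2: PE[2][2] → acc 0, east 0, south 0
  cycle 3: PE[2][2] → acc 0, east 0, south 0
  cycle 4: PE[2][2] → acc 18, east 6, south 3
  cycle 5: PE[2][2] → acc 21, east 3, south 1
Under RS (3×3), PE[2][2]:
  cycle 0: PE[2][2] → acc 0, east 0, south 0
  cycle 1: PE[2][2] → acc 0, east 0, south 0
  cycle 2: PE[2][2] → acc 0, east 0, south 0
  cycle 3: PE[2][2] → acc 0, east 0, south 0
  cycle 4: PE[2][2] → acc 64, east 64, south 8
  cycle 5: PE[2][2] → acc 80, east 80, south 1

dataflow = OS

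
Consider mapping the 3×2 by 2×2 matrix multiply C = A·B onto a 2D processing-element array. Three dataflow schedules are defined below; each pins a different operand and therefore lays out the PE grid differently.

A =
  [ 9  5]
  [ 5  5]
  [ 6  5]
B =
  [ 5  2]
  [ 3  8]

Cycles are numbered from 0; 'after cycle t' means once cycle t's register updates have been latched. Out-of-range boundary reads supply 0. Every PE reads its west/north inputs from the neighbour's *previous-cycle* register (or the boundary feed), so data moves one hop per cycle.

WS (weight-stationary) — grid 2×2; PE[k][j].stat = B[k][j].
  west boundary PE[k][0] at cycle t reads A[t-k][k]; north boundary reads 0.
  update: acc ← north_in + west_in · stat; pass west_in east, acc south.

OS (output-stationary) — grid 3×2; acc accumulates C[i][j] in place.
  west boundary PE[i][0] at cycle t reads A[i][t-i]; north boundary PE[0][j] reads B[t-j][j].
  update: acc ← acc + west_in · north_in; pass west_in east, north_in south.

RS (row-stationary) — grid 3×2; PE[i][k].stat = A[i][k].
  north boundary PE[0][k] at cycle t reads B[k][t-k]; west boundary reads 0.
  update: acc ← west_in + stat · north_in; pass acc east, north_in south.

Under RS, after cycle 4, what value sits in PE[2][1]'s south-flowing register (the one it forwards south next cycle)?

register = 8

RS (3×2). Following PE[2][1] plus its west/north inputs:
  step 0 · PE1,1: acc=0; fwd→0 fwd↓0
  step 0 · PE2,0: acc=0; fwd→0 fwd↓0
  step 0 · PE2,1: acc=0; fwd→0 fwd↓0
  step 1 · PE1,1: acc=0; fwd→0 fwd↓0
  step 1 · PE2,0: acc=0; fwd→0 fwd↓0
  step 1 · PE2,1: acc=0; fwd→0 fwd↓0
  step 2 · PE1,1: acc=40; fwd→40 fwd↓3
  step 2 · PE2,0: acc=30; fwd→30 fwd↓5
  step 2 · PE2,1: acc=0; fwd→0 fwd↓0
  step 3 · PE1,1: acc=50; fwd→50 fwd↓8
  step 3 · PE2,0: acc=12; fwd→12 fwd↓2
  step 3 · PE2,1: acc=45; fwd→45 fwd↓3
  step 4 · PE1,1: acc=0; fwd→0 fwd↓0
  step 4 · PE2,0: acc=0; fwd→0 fwd↓0
  step 4 · PE2,1: acc=52; fwd→52 fwd↓8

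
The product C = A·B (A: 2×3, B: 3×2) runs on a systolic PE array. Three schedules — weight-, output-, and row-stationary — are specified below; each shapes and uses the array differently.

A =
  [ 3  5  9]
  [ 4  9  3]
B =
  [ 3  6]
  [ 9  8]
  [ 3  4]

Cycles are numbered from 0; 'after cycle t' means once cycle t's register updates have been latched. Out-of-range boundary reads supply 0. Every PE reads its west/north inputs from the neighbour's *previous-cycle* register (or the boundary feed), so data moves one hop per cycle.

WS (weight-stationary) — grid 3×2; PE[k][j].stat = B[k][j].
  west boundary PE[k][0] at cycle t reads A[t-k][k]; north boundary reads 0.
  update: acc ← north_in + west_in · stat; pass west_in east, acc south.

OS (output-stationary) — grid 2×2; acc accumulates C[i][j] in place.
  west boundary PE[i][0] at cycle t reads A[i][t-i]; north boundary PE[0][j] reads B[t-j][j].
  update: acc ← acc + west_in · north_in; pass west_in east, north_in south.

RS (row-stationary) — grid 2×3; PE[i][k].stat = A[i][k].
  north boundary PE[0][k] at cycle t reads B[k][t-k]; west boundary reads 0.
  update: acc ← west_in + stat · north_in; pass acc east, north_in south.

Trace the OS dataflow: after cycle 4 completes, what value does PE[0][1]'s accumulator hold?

Tracing OS — 2×2 array, target PE[0][1]:
  c0 r0c0: 9 / 3 / 3
  c0 r0c1: 0 / 0 / 0
  c1 r0c0: 54 / 5 / 9
  c1 r0c1: 18 / 3 / 6
  c2 r0c0: 81 / 9 / 3
  c2 r0c1: 58 / 5 / 8
  c3 r0c0: 81 / 0 / 0
  c3 r0c1: 94 / 9 / 4
  c4 r0c0: 81 / 0 / 0
  c4 r0c1: 94 / 0 / 0

PE[0][1].acc = 94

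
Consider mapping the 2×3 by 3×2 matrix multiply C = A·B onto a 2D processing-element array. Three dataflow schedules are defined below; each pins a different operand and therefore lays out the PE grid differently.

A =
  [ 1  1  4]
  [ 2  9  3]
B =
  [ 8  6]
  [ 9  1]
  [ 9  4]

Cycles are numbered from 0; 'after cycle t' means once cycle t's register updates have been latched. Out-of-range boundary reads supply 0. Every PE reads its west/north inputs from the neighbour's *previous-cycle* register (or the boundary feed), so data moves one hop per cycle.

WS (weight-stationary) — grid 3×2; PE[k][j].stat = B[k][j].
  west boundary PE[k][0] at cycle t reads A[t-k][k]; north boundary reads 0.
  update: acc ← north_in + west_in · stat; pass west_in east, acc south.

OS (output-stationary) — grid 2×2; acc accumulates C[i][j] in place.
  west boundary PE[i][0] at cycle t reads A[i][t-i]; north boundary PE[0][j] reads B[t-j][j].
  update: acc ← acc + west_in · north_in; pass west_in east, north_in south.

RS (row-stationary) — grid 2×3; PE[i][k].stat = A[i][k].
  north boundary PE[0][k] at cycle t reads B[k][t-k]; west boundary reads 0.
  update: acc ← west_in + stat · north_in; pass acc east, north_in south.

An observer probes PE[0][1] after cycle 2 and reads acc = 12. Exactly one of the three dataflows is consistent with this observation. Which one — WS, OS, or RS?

dataflow = WS

— WS: 3×2; PE[0][1] trace:
  @0  [0,1]  acc 0  |  →0  ↓0
  @1  [0,1]  acc 6  |  →1  ↓6
  @2  [0,1]  acc 12  |  →2  ↓12
— OS: 2×2; PE[0][1] trace:
  @0  [0,1]  acc 0  |  →0  ↓0
  @1  [0,1]  acc 6  |  →1  ↓6
  @2  [0,1]  acc 7  |  →1  ↓1
— RS: 2×3; PE[0][1] trace:
  @0  [0,1]  acc 0  |  →0  ↓0
  @1  [0,1]  acc 17  |  →17  ↓9
  @2  [0,1]  acc 7  |  →7  ↓1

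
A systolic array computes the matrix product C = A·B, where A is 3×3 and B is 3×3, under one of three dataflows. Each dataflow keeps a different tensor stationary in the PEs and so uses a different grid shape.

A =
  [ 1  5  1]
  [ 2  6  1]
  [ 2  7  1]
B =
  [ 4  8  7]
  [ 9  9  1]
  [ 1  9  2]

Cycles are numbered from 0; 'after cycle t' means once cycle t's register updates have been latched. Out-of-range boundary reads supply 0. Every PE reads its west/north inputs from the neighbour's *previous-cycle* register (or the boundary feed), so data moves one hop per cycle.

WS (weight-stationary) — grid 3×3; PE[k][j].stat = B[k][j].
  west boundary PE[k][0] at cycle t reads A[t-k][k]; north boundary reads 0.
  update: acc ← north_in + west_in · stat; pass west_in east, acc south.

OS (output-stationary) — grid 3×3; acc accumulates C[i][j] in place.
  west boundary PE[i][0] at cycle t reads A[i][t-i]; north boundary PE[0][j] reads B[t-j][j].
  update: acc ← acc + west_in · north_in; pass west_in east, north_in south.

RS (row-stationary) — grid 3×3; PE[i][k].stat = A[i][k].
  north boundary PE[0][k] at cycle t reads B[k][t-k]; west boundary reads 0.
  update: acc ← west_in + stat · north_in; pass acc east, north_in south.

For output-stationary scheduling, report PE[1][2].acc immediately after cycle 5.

PE[1][2].acc = 22

Tracing OS — 3×3 array, target PE[1][2]:
  [0] (0,2) acc=0 (h:0 v:0)
  [0] (1,1) acc=0 (h:0 v:0)
  [0] (1,2) acc=0 (h:0 v:0)
  [1] (0,2) acc=0 (h:0 v:0)
  [1] (1,1) acc=0 (h:0 v:0)
  [1] (1,2) acc=0 (h:0 v:0)
  [2] (0,2) acc=7 (h:1 v:7)
  [2] (1,1) acc=16 (h:2 v:8)
  [2] (1,2) acc=0 (h:0 v:0)
  [3] (0,2) acc=12 (h:5 v:1)
  [3] (1,1) acc=70 (h:6 v:9)
  [3] (1,2) acc=14 (h:2 v:7)
  [4] (0,2) acc=14 (h:1 v:2)
  [4] (1,1) acc=79 (h:1 v:9)
  [4] (1,2) acc=20 (h:6 v:1)
  [5] (0,2) acc=14 (h:0 v:0)
  [5] (1,1) acc=79 (h:0 v:0)
  [5] (1,2) acc=22 (h:1 v:2)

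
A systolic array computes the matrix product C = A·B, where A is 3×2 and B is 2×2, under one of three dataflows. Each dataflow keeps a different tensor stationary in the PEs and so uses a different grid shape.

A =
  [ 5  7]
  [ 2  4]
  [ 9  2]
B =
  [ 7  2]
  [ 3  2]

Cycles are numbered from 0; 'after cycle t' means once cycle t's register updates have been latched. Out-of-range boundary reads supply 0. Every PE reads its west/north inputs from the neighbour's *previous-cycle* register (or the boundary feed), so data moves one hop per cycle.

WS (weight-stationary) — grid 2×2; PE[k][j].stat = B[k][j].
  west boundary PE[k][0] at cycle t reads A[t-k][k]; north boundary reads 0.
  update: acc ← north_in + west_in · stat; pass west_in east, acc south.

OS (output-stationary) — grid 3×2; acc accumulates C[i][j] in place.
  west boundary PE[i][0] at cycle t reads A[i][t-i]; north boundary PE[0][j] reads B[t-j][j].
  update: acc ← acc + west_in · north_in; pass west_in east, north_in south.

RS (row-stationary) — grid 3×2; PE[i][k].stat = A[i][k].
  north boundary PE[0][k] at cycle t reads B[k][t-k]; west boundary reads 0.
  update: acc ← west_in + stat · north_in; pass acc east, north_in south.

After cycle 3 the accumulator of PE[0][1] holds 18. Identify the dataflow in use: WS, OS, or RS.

— WS: 2×2; PE[0][1] trace:
  @0  [0,1]  acc 0  |  →0  ↓0
  @1  [0,1]  acc 10  |  →5  ↓10
  @2  [0,1]  acc 4  |  →2  ↓4
  @3  [0,1]  acc 18  |  →9  ↓18
— OS: 3×2; PE[0][1] trace:
  @0  [0,1]  acc 0  |  →0  ↓0
  @1  [0,1]  acc 10  |  →5  ↓2
  @2  [0,1]  acc 24  |  →7  ↓2
  @3  [0,1]  acc 24  |  →0  ↓0
— RS: 3×2; PE[0][1] trace:
  @0  [0,1]  acc 0  |  →0  ↓0
  @1  [0,1]  acc 56  |  →56  ↓3
  @2  [0,1]  acc 24  |  →24  ↓2
  @3  [0,1]  acc 0  |  →0  ↓0

dataflow = WS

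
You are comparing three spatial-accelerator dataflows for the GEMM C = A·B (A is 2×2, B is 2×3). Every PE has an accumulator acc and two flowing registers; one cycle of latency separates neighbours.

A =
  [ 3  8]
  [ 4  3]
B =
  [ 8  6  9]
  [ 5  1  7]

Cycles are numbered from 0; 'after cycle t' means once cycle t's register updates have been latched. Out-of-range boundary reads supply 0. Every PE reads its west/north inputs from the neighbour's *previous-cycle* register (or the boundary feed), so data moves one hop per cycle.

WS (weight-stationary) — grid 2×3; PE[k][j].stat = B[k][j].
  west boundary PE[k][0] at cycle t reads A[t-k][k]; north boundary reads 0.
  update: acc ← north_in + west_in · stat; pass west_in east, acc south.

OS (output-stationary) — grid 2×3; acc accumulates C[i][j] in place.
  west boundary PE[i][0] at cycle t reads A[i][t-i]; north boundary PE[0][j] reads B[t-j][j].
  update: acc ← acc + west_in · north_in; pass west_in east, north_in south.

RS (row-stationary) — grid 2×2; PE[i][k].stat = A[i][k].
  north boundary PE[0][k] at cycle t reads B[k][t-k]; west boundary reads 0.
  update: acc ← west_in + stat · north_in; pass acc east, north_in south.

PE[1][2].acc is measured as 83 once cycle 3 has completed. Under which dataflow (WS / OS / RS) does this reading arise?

— WS: 2×3; PE[1][2] trace:
  after 0 — PE[1][2] acc=0, pass-E 0, pass-S 0
  after 1 — PE[1][2] acc=0, pass-E 0, pass-S 0
  after 2 — PE[1][2] acc=0, pass-E 0, pass-S 0
  after 3 — PE[1][2] acc=83, pass-E 8, pass-S 83
— OS: 2×3; PE[1][2] trace:
  after 0 — PE[1][2] acc=0, pass-E 0, pass-S 0
  after 1 — PE[1][2] acc=0, pass-E 0, pass-S 0
  after 2 — PE[1][2] acc=0, pass-E 0, pass-S 0
  after 3 — PE[1][2] acc=36, pass-E 4, pass-S 9
RS: PE[1][2] is outside its 2×2 grid.

dataflow = WS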